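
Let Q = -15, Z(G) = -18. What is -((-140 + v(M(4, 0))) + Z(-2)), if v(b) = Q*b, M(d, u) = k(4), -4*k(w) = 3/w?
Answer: 2483/16 ≈ 155.19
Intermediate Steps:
k(w) = -3/(4*w)
M(d, u) = -3/16 (M(d, u) = -¾/4 = -¾*¼ = -3/16)
v(b) = -15*b
-((-140 + v(M(4, 0))) + Z(-2)) = -((-140 - 15*(-3/16)) - 18) = -((-140 + 45/16) - 18) = -(-2195/16 - 18) = -1*(-2483/16) = 2483/16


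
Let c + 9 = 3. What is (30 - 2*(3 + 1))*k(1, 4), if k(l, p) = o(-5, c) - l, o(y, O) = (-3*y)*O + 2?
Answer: -1958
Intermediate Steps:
c = -6 (c = -9 + 3 = -6)
o(y, O) = 2 - 3*O*y (o(y, O) = -3*O*y + 2 = 2 - 3*O*y)
k(l, p) = -88 - l (k(l, p) = (2 - 3*(-6)*(-5)) - l = (2 - 90) - l = -88 - l)
(30 - 2*(3 + 1))*k(1, 4) = (30 - 2*(3 + 1))*(-88 - 1*1) = (30 - 2*4)*(-88 - 1) = (30 - 8)*(-89) = 22*(-89) = -1958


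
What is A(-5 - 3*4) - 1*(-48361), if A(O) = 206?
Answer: 48567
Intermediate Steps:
A(-5 - 3*4) - 1*(-48361) = 206 - 1*(-48361) = 206 + 48361 = 48567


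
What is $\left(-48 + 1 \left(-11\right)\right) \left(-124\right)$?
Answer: $7316$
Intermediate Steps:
$\left(-48 + 1 \left(-11\right)\right) \left(-124\right) = \left(-48 - 11\right) \left(-124\right) = \left(-59\right) \left(-124\right) = 7316$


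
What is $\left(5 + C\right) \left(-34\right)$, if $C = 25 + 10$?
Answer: $-1360$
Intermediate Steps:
$C = 35$
$\left(5 + C\right) \left(-34\right) = \left(5 + 35\right) \left(-34\right) = 40 \left(-34\right) = -1360$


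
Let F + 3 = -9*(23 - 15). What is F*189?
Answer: -14175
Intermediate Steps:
F = -75 (F = -3 - 9*(23 - 15) = -3 - 9*8 = -3 - 72 = -75)
F*189 = -75*189 = -14175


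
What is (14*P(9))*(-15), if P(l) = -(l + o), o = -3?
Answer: 1260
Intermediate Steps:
P(l) = 3 - l (P(l) = -(l - 3) = -(-3 + l) = 3 - l)
(14*P(9))*(-15) = (14*(3 - 1*9))*(-15) = (14*(3 - 9))*(-15) = (14*(-6))*(-15) = -84*(-15) = 1260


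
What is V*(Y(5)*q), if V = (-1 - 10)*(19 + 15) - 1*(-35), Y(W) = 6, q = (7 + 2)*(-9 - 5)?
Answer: 256284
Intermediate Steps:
q = -126 (q = 9*(-14) = -126)
V = -339 (V = -11*34 + 35 = -374 + 35 = -339)
V*(Y(5)*q) = -2034*(-126) = -339*(-756) = 256284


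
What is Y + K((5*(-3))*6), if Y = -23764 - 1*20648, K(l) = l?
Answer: -44502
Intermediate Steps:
Y = -44412 (Y = -23764 - 20648 = -44412)
Y + K((5*(-3))*6) = -44412 + (5*(-3))*6 = -44412 - 15*6 = -44412 - 90 = -44502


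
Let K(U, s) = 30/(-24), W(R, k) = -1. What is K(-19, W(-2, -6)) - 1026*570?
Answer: -2339285/4 ≈ -5.8482e+5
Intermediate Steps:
K(U, s) = -5/4 (K(U, s) = 30*(-1/24) = -5/4)
K(-19, W(-2, -6)) - 1026*570 = -5/4 - 1026*570 = -5/4 - 584820 = -2339285/4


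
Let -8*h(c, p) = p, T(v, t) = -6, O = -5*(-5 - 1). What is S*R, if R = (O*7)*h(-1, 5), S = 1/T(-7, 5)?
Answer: 175/8 ≈ 21.875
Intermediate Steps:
O = 30 (O = -5*(-6) = 30)
h(c, p) = -p/8
S = -1/6 (S = 1/(-6) = -1/6 ≈ -0.16667)
R = -525/4 (R = (30*7)*(-1/8*5) = 210*(-5/8) = -525/4 ≈ -131.25)
S*R = -1/6*(-525/4) = 175/8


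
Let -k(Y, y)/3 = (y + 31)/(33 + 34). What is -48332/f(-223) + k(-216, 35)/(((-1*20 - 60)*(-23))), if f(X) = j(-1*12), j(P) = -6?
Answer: 1489591943/184920 ≈ 8055.3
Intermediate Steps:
k(Y, y) = -93/67 - 3*y/67 (k(Y, y) = -3*(y + 31)/(33 + 34) = -3*(31 + y)/67 = -3*(31/67 + y/67) = -93/67 - 3*y/67)
f(X) = -6
-48332/f(-223) + k(-216, 35)/(((-1*20 - 60)*(-23))) = -48332/(-6) + (-93/67 - 3/67*35)/(((-1*20 - 60)*(-23))) = -48332*(-⅙) + (-93/67 - 105/67)/(((-20 - 60)*(-23))) = 24166/3 - 198/(67*((-80*(-23)))) = 24166/3 - 198/67/1840 = 24166/3 - 198/67*1/1840 = 24166/3 - 99/61640 = 1489591943/184920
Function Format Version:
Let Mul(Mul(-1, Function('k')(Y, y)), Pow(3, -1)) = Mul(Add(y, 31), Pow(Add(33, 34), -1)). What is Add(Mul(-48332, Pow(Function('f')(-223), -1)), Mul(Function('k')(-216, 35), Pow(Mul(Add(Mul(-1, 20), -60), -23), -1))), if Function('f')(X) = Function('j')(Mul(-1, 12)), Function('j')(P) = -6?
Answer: Rational(1489591943, 184920) ≈ 8055.3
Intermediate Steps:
Function('k')(Y, y) = Add(Rational(-93, 67), Mul(Rational(-3, 67), y)) (Function('k')(Y, y) = Mul(-3, Mul(Add(y, 31), Pow(Add(33, 34), -1))) = Mul(-3, Mul(Add(31, y), Pow(67, -1))) = Mul(-3, Mul(Add(31, y), Rational(1, 67))) = Mul(-3, Add(Rational(31, 67), Mul(Rational(1, 67), y))) = Add(Rational(-93, 67), Mul(Rational(-3, 67), y)))
Function('f')(X) = -6
Add(Mul(-48332, Pow(Function('f')(-223), -1)), Mul(Function('k')(-216, 35), Pow(Mul(Add(Mul(-1, 20), -60), -23), -1))) = Add(Mul(-48332, Pow(-6, -1)), Mul(Add(Rational(-93, 67), Mul(Rational(-3, 67), 35)), Pow(Mul(Add(Mul(-1, 20), -60), -23), -1))) = Add(Mul(-48332, Rational(-1, 6)), Mul(Add(Rational(-93, 67), Rational(-105, 67)), Pow(Mul(Add(-20, -60), -23), -1))) = Add(Rational(24166, 3), Mul(Rational(-198, 67), Pow(Mul(-80, -23), -1))) = Add(Rational(24166, 3), Mul(Rational(-198, 67), Pow(1840, -1))) = Add(Rational(24166, 3), Mul(Rational(-198, 67), Rational(1, 1840))) = Add(Rational(24166, 3), Rational(-99, 61640)) = Rational(1489591943, 184920)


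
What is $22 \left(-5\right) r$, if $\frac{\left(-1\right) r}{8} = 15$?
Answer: $13200$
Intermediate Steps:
$r = -120$ ($r = \left(-8\right) 15 = -120$)
$22 \left(-5\right) r = 22 \left(-5\right) \left(-120\right) = \left(-110\right) \left(-120\right) = 13200$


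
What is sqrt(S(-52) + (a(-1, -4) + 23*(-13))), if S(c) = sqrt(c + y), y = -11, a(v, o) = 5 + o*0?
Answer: sqrt(-294 + 3*I*sqrt(7)) ≈ 0.2314 + 17.148*I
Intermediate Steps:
a(v, o) = 5 (a(v, o) = 5 + 0 = 5)
S(c) = sqrt(-11 + c) (S(c) = sqrt(c - 11) = sqrt(-11 + c))
sqrt(S(-52) + (a(-1, -4) + 23*(-13))) = sqrt(sqrt(-11 - 52) + (5 + 23*(-13))) = sqrt(sqrt(-63) + (5 - 299)) = sqrt(3*I*sqrt(7) - 294) = sqrt(-294 + 3*I*sqrt(7))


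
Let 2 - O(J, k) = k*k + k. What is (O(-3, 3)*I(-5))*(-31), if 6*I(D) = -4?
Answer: -620/3 ≈ -206.67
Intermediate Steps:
I(D) = -⅔ (I(D) = (⅙)*(-4) = -⅔)
O(J, k) = 2 - k - k² (O(J, k) = 2 - (k*k + k) = 2 - (k² + k) = 2 - (k + k²) = 2 + (-k - k²) = 2 - k - k²)
(O(-3, 3)*I(-5))*(-31) = ((2 - 1*3 - 1*3²)*(-⅔))*(-31) = ((2 - 3 - 1*9)*(-⅔))*(-31) = ((2 - 3 - 9)*(-⅔))*(-31) = -10*(-⅔)*(-31) = (20/3)*(-31) = -620/3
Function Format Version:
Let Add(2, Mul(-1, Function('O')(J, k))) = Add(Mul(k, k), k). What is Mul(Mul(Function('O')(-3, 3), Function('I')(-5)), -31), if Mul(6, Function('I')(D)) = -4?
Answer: Rational(-620, 3) ≈ -206.67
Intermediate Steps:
Function('I')(D) = Rational(-2, 3) (Function('I')(D) = Mul(Rational(1, 6), -4) = Rational(-2, 3))
Function('O')(J, k) = Add(2, Mul(-1, k), Mul(-1, Pow(k, 2))) (Function('O')(J, k) = Add(2, Mul(-1, Add(Mul(k, k), k))) = Add(2, Mul(-1, Add(Pow(k, 2), k))) = Add(2, Mul(-1, Add(k, Pow(k, 2)))) = Add(2, Add(Mul(-1, k), Mul(-1, Pow(k, 2)))) = Add(2, Mul(-1, k), Mul(-1, Pow(k, 2))))
Mul(Mul(Function('O')(-3, 3), Function('I')(-5)), -31) = Mul(Mul(Add(2, Mul(-1, 3), Mul(-1, Pow(3, 2))), Rational(-2, 3)), -31) = Mul(Mul(Add(2, -3, Mul(-1, 9)), Rational(-2, 3)), -31) = Mul(Mul(Add(2, -3, -9), Rational(-2, 3)), -31) = Mul(Mul(-10, Rational(-2, 3)), -31) = Mul(Rational(20, 3), -31) = Rational(-620, 3)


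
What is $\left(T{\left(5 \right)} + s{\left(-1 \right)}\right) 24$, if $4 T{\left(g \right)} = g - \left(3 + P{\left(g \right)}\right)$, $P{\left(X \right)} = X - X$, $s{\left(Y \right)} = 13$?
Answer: $324$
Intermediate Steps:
$P{\left(X \right)} = 0$
$T{\left(g \right)} = - \frac{3}{4} + \frac{g}{4}$ ($T{\left(g \right)} = \frac{g - 3}{4} = \frac{-3 + g}{4} = - \frac{3}{4} + \frac{g}{4}$)
$\left(T{\left(5 \right)} + s{\left(-1 \right)}\right) 24 = \left(\left(- \frac{3}{4} + \frac{1}{4} \cdot 5\right) + 13\right) 24 = \left(\left(- \frac{3}{4} + \frac{5}{4}\right) + 13\right) 24 = \left(\frac{1}{2} + 13\right) 24 = \frac{27}{2} \cdot 24 = 324$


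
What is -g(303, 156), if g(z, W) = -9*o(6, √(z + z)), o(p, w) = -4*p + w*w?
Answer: 5238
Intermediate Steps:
o(p, w) = w² - 4*p (o(p, w) = -4*p + w² = w² - 4*p)
g(z, W) = 216 - 18*z (g(z, W) = -9*((√(z + z))² - 4*6) = -9*((√(2*z))² - 24) = -9*((√2*√z)² - 24) = -9*(2*z - 24) = -9*(-24 + 2*z) = 216 - 18*z)
-g(303, 156) = -(216 - 18*303) = -(216 - 5454) = -1*(-5238) = 5238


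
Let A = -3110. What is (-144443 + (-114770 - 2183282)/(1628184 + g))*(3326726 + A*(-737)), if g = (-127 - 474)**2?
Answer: -1614589324648469172/1989385 ≈ -8.1160e+11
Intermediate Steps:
g = 361201 (g = (-601)**2 = 361201)
(-144443 + (-114770 - 2183282)/(1628184 + g))*(3326726 + A*(-737)) = (-144443 + (-114770 - 2183282)/(1628184 + 361201))*(3326726 - 3110*(-737)) = (-144443 - 2298052/1989385)*(3326726 + 2292070) = (-144443 - 2298052*1/1989385)*5618796 = (-144443 - 2298052/1989385)*5618796 = -287355035607/1989385*5618796 = -1614589324648469172/1989385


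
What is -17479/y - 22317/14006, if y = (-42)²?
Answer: -20298433/1764756 ≈ -11.502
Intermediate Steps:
y = 1764
-17479/y - 22317/14006 = -17479/1764 - 22317/14006 = -17479*1/1764 - 22317*1/14006 = -2497/252 - 22317/14006 = -20298433/1764756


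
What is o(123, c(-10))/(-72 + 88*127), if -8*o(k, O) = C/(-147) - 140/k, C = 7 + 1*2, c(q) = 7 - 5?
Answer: 7229/535390464 ≈ 1.3502e-5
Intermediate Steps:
c(q) = 2
C = 9 (C = 7 + 2 = 9)
o(k, O) = 3/392 + 35/(2*k) (o(k, O) = -(9/(-147) - 140/k)/8 = -(9*(-1/147) - 140/k)/8 = -(-3/49 - 140/k)/8 = 3/392 + 35/(2*k))
o(123, c(-10))/(-72 + 88*127) = ((1/392)*(6860 + 3*123)/123)/(-72 + 88*127) = ((1/392)*(1/123)*(6860 + 369))/(-72 + 11176) = ((1/392)*(1/123)*7229)/11104 = (7229/48216)*(1/11104) = 7229/535390464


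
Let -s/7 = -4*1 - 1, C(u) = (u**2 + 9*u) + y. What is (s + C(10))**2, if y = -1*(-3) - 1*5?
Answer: 49729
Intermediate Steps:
y = -2 (y = 3 - 5 = -2)
C(u) = -2 + u**2 + 9*u (C(u) = (u**2 + 9*u) - 2 = -2 + u**2 + 9*u)
s = 35 (s = -7*(-4*1 - 1) = -7*(-4 - 1) = -7*(-5) = 35)
(s + C(10))**2 = (35 + (-2 + 10**2 + 9*10))**2 = (35 + (-2 + 100 + 90))**2 = (35 + 188)**2 = 223**2 = 49729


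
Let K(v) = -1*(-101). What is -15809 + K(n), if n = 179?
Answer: -15708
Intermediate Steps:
K(v) = 101
-15809 + K(n) = -15809 + 101 = -15708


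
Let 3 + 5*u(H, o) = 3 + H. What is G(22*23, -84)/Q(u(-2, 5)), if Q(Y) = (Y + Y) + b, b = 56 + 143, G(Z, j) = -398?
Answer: -1990/991 ≈ -2.0081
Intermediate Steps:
u(H, o) = H/5 (u(H, o) = -⅗ + (3 + H)/5 = -⅗ + (⅗ + H/5) = H/5)
b = 199
Q(Y) = 199 + 2*Y (Q(Y) = (Y + Y) + 199 = 2*Y + 199 = 199 + 2*Y)
G(22*23, -84)/Q(u(-2, 5)) = -398/(199 + 2*((⅕)*(-2))) = -398/(199 + 2*(-⅖)) = -398/(199 - ⅘) = -398/991/5 = -398*5/991 = -1990/991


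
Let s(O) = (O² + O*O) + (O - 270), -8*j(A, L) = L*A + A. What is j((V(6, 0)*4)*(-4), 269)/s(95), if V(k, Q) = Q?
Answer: 0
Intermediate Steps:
j(A, L) = -A/8 - A*L/8 (j(A, L) = -(L*A + A)/8 = -(A*L + A)/8 = -(A + A*L)/8 = -A/8 - A*L/8)
s(O) = -270 + O + 2*O² (s(O) = (O² + O²) + (-270 + O) = 2*O² + (-270 + O) = -270 + O + 2*O²)
j((V(6, 0)*4)*(-4), 269)/s(95) = (-(0*4)*(-4)*(1 + 269)/8)/(-270 + 95 + 2*95²) = (-⅛*0*(-4)*270)/(-270 + 95 + 2*9025) = (-⅛*0*270)/(-270 + 95 + 18050) = 0/17875 = 0*(1/17875) = 0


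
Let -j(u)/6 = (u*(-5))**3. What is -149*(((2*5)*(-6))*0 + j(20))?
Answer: -894000000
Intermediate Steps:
j(u) = 750*u**3 (j(u) = -6*(-125*u**3) = -(-750)*u**3 = 750*u**3)
-149*(((2*5)*(-6))*0 + j(20)) = -149*(((2*5)*(-6))*0 + 750*20**3) = -149*((10*(-6))*0 + 750*8000) = -149*(-60*0 + 6000000) = -149*(0 + 6000000) = -149*6000000 = -894000000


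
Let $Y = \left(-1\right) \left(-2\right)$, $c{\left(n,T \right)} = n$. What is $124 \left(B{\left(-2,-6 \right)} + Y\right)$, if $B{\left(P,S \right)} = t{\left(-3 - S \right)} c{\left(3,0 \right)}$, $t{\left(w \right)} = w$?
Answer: $1364$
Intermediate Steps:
$B{\left(P,S \right)} = -9 - 3 S$ ($B{\left(P,S \right)} = \left(-3 - S\right) 3 = -9 - 3 S$)
$Y = 2$
$124 \left(B{\left(-2,-6 \right)} + Y\right) = 124 \left(\left(-9 - -18\right) + 2\right) = 124 \left(\left(-9 + 18\right) + 2\right) = 124 \left(9 + 2\right) = 124 \cdot 11 = 1364$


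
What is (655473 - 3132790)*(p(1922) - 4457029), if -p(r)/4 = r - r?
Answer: 11041473711193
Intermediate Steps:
p(r) = 0 (p(r) = -4*(r - r) = -4*0 = 0)
(655473 - 3132790)*(p(1922) - 4457029) = (655473 - 3132790)*(0 - 4457029) = -2477317*(-4457029) = 11041473711193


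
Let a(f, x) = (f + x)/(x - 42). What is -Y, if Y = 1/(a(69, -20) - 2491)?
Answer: 62/154491 ≈ 0.00040132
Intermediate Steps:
a(f, x) = (f + x)/(-42 + x)
Y = -62/154491 (Y = 1/((69 - 20)/(-42 - 20) - 2491) = 1/(49/(-62) - 2491) = 1/(-1/62*49 - 2491) = 1/(-49/62 - 2491) = 1/(-154491/62) = -62/154491 ≈ -0.00040132)
-Y = -1*(-62/154491) = 62/154491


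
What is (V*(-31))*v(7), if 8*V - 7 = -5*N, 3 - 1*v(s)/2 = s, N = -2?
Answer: 527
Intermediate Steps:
v(s) = 6 - 2*s
V = 17/8 (V = 7/8 + (-5*(-2))/8 = 7/8 + (⅛)*10 = 7/8 + 5/4 = 17/8 ≈ 2.1250)
(V*(-31))*v(7) = ((17/8)*(-31))*(6 - 2*7) = -527*(6 - 14)/8 = -527/8*(-8) = 527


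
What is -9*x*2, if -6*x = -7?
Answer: -21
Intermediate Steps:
x = 7/6 (x = -⅙*(-7) = 7/6 ≈ 1.1667)
-9*x*2 = -9*7/6*2 = -21/2*2 = -21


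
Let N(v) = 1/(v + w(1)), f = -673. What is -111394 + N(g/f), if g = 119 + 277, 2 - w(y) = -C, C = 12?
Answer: -1005441571/9026 ≈ -1.1139e+5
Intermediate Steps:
w(y) = 14 (w(y) = 2 - (-1)*12 = 2 - 1*(-12) = 2 + 12 = 14)
g = 396
N(v) = 1/(14 + v) (N(v) = 1/(v + 14) = 1/(14 + v))
-111394 + N(g/f) = -111394 + 1/(14 + 396/(-673)) = -111394 + 1/(14 + 396*(-1/673)) = -111394 + 1/(14 - 396/673) = -111394 + 1/(9026/673) = -111394 + 673/9026 = -1005441571/9026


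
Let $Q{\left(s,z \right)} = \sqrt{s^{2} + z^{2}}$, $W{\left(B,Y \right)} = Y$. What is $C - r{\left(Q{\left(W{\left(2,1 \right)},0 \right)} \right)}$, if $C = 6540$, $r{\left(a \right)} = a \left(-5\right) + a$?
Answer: $6544$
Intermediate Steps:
$r{\left(a \right)} = - 4 a$ ($r{\left(a \right)} = - 5 a + a = - 4 a$)
$C - r{\left(Q{\left(W{\left(2,1 \right)},0 \right)} \right)} = 6540 - - 4 \sqrt{1^{2} + 0^{2}} = 6540 - - 4 \sqrt{1 + 0} = 6540 - - 4 \sqrt{1} = 6540 - \left(-4\right) 1 = 6540 - -4 = 6540 + 4 = 6544$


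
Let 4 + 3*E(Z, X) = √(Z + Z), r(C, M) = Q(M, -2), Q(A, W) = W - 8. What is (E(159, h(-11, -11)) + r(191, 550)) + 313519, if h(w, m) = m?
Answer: 940523/3 + √318/3 ≈ 3.1351e+5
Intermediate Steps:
Q(A, W) = -8 + W
r(C, M) = -10 (r(C, M) = -8 - 2 = -10)
E(Z, X) = -4/3 + √2*√Z/3 (E(Z, X) = -4/3 + √(Z + Z)/3 = -4/3 + √(2*Z)/3 = -4/3 + (√2*√Z)/3 = -4/3 + √2*√Z/3)
(E(159, h(-11, -11)) + r(191, 550)) + 313519 = ((-4/3 + √2*√159/3) - 10) + 313519 = ((-4/3 + √318/3) - 10) + 313519 = (-34/3 + √318/3) + 313519 = 940523/3 + √318/3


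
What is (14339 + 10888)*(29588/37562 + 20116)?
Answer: 9531098389530/18781 ≈ 5.0749e+8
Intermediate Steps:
(14339 + 10888)*(29588/37562 + 20116) = 25227*(29588*(1/37562) + 20116) = 25227*(14794/18781 + 20116) = 25227*(377813390/18781) = 9531098389530/18781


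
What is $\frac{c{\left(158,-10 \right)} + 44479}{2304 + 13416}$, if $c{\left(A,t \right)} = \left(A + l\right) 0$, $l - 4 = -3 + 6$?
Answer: $\frac{44479}{15720} \approx 2.8295$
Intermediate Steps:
$l = 7$ ($l = 4 + \left(-3 + 6\right) = 4 + 3 = 7$)
$c{\left(A,t \right)} = 0$ ($c{\left(A,t \right)} = \left(A + 7\right) 0 = \left(7 + A\right) 0 = 0$)
$\frac{c{\left(158,-10 \right)} + 44479}{2304 + 13416} = \frac{0 + 44479}{2304 + 13416} = \frac{44479}{15720}$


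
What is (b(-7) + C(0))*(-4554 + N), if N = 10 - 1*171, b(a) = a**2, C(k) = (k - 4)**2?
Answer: -306475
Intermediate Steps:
C(k) = (-4 + k)**2
N = -161 (N = 10 - 171 = -161)
(b(-7) + C(0))*(-4554 + N) = ((-7)**2 + (-4 + 0)**2)*(-4554 - 161) = (49 + (-4)**2)*(-4715) = (49 + 16)*(-4715) = 65*(-4715) = -306475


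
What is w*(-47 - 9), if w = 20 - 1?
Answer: -1064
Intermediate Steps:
w = 19
w*(-47 - 9) = 19*(-47 - 9) = 19*(-56) = -1064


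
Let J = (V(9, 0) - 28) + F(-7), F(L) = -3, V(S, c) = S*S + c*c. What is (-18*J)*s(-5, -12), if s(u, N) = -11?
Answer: 9900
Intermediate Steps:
V(S, c) = S**2 + c**2
J = 50 (J = ((9**2 + 0**2) - 28) - 3 = ((81 + 0) - 28) - 3 = (81 - 28) - 3 = 53 - 3 = 50)
(-18*J)*s(-5, -12) = -18*50*(-11) = -900*(-11) = 9900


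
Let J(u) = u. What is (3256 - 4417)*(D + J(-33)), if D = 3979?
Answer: -4581306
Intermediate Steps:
(3256 - 4417)*(D + J(-33)) = (3256 - 4417)*(3979 - 33) = -1161*3946 = -4581306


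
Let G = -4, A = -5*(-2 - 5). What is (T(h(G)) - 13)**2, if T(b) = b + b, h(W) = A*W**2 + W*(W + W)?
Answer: 1371241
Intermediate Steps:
A = 35 (A = -5*(-7) = 35)
h(W) = 37*W**2 (h(W) = 35*W**2 + W*(W + W) = 35*W**2 + W*(2*W) = 35*W**2 + 2*W**2 = 37*W**2)
T(b) = 2*b
(T(h(G)) - 13)**2 = (2*(37*(-4)**2) - 13)**2 = (2*(37*16) - 13)**2 = (2*592 - 13)**2 = (1184 - 13)**2 = 1171**2 = 1371241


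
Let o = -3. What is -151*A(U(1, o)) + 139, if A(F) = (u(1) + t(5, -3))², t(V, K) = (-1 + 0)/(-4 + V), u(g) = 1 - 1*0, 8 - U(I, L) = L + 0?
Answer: 139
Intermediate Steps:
U(I, L) = 8 - L (U(I, L) = 8 - (L + 0) = 8 - L)
u(g) = 1 (u(g) = 1 + 0 = 1)
t(V, K) = -1/(-4 + V)
A(F) = 0 (A(F) = (1 - 1/(-4 + 5))² = (1 - 1/1)² = (1 - 1*1)² = (1 - 1)² = 0² = 0)
-151*A(U(1, o)) + 139 = -151*0 + 139 = 0 + 139 = 139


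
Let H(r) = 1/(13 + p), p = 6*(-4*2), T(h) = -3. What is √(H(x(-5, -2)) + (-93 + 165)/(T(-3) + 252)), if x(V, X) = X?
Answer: √2199085/2905 ≈ 0.51048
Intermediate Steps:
p = -48 (p = 6*(-8) = -48)
H(r) = -1/35 (H(r) = 1/(13 - 48) = 1/(-35) = -1/35)
√(H(x(-5, -2)) + (-93 + 165)/(T(-3) + 252)) = √(-1/35 + (-93 + 165)/(-3 + 252)) = √(-1/35 + 72/249) = √(-1/35 + 72*(1/249)) = √(-1/35 + 24/83) = √(757/2905) = √2199085/2905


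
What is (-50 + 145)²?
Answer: 9025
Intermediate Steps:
(-50 + 145)² = 95² = 9025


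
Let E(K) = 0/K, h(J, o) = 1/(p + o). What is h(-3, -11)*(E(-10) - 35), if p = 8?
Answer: 35/3 ≈ 11.667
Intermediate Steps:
h(J, o) = 1/(8 + o)
E(K) = 0
h(-3, -11)*(E(-10) - 35) = (0 - 35)/(8 - 11) = -35/(-3) = -1/3*(-35) = 35/3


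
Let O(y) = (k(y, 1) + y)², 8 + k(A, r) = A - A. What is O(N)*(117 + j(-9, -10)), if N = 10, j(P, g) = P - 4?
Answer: 416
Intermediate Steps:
j(P, g) = -4 + P
k(A, r) = -8 (k(A, r) = -8 + (A - A) = -8 + 0 = -8)
O(y) = (-8 + y)²
O(N)*(117 + j(-9, -10)) = (-8 + 10)²*(117 + (-4 - 9)) = 2²*(117 - 13) = 4*104 = 416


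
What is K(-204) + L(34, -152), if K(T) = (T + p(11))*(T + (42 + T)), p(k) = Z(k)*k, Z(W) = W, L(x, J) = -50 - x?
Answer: 30294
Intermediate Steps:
p(k) = k**2 (p(k) = k*k = k**2)
K(T) = (42 + 2*T)*(121 + T) (K(T) = (T + 11**2)*(T + (42 + T)) = (T + 121)*(42 + 2*T) = (121 + T)*(42 + 2*T) = (42 + 2*T)*(121 + T))
K(-204) + L(34, -152) = (5082 + 2*(-204)**2 + 284*(-204)) + (-50 - 1*34) = (5082 + 2*41616 - 57936) + (-50 - 34) = (5082 + 83232 - 57936) - 84 = 30378 - 84 = 30294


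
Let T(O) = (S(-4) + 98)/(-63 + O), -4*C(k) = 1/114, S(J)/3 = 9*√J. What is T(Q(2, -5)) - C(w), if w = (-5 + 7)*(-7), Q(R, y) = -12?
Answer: -4957/3800 - 18*I/25 ≈ -1.3045 - 0.72*I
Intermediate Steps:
w = -14 (w = 2*(-7) = -14)
S(J) = 27*√J (S(J) = 3*(9*√J) = 27*√J)
C(k) = -1/456 (C(k) = -¼/114 = -¼*1/114 = -1/456)
T(O) = (98 + 54*I)/(-63 + O) (T(O) = (27*√(-4) + 98)/(-63 + O) = (27*(2*I) + 98)/(-63 + O) = (54*I + 98)/(-63 + O) = (98 + 54*I)/(-63 + O))
T(Q(2, -5)) - C(w) = 2*(49 + 27*I)/(-63 - 12) - 1*(-1/456) = 2*(49 + 27*I)/(-75) + 1/456 = 2*(-1/75)*(49 + 27*I) + 1/456 = (-98/75 - 18*I/25) + 1/456 = -4957/3800 - 18*I/25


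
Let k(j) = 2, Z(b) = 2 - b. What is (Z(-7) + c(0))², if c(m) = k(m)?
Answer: 121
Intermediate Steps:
c(m) = 2
(Z(-7) + c(0))² = ((2 - 1*(-7)) + 2)² = ((2 + 7) + 2)² = (9 + 2)² = 11² = 121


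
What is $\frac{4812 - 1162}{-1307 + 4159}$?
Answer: $\frac{1825}{1426} \approx 1.2798$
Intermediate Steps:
$\frac{4812 - 1162}{-1307 + 4159} = \frac{3650}{2852} = 3650 \cdot \frac{1}{2852} = \frac{1825}{1426}$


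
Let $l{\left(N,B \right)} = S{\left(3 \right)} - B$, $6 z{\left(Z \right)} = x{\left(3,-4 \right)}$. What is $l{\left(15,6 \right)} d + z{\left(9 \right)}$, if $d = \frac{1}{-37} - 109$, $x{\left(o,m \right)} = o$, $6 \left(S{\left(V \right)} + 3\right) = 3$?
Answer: $\frac{68615}{74} \approx 927.23$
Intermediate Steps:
$S{\left(V \right)} = - \frac{5}{2}$ ($S{\left(V \right)} = -3 + \frac{1}{6} \cdot 3 = -3 + \frac{1}{2} = - \frac{5}{2}$)
$z{\left(Z \right)} = \frac{1}{2}$ ($z{\left(Z \right)} = \frac{1}{6} \cdot 3 = \frac{1}{2}$)
$l{\left(N,B \right)} = - \frac{5}{2} - B$
$d = - \frac{4034}{37}$ ($d = - \frac{1}{37} - 109 = - \frac{4034}{37} \approx -109.03$)
$l{\left(15,6 \right)} d + z{\left(9 \right)} = \left(- \frac{5}{2} - 6\right) \left(- \frac{4034}{37}\right) + \frac{1}{2} = \left(- \frac{17}{2}\right) \left(- \frac{4034}{37}\right) + \frac{1}{2} = \frac{34289}{37} + \frac{1}{2} = \frac{68615}{74}$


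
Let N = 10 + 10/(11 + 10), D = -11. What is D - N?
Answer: -451/21 ≈ -21.476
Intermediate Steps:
N = 220/21 (N = 10 + 10/21 = 220/21 ≈ 10.476)
D - N = -11 - 1*220/21 = -11 - 220/21 = -451/21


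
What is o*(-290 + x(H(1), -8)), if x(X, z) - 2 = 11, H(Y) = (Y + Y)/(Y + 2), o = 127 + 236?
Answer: -100551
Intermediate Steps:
o = 363
H(Y) = 2*Y/(2 + Y) (H(Y) = (2*Y)/(2 + Y) = 2*Y/(2 + Y))
x(X, z) = 13 (x(X, z) = 2 + 11 = 13)
o*(-290 + x(H(1), -8)) = 363*(-290 + 13) = 363*(-277) = -100551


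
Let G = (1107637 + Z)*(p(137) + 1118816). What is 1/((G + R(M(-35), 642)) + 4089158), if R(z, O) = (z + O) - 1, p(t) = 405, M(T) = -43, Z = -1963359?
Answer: -1/957737942806 ≈ -1.0441e-12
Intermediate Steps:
R(z, O) = -1 + O + z (R(z, O) = (O + z) - 1 = -1 + O + z)
G = -957742032562 (G = (1107637 - 1963359)*(405 + 1118816) = -855722*1119221 = -957742032562)
1/((G + R(M(-35), 642)) + 4089158) = 1/((-957742032562 + (-1 + 642 - 43)) + 4089158) = 1/((-957742032562 + 598) + 4089158) = 1/(-957742031964 + 4089158) = 1/(-957737942806) = -1/957737942806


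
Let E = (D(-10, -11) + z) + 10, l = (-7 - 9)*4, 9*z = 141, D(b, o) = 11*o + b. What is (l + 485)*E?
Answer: -133036/3 ≈ -44345.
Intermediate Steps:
D(b, o) = b + 11*o
z = 47/3 (z = (⅑)*141 = 47/3 ≈ 15.667)
l = -64 (l = -16*4 = -64)
E = -316/3 (E = ((-10 + 11*(-11)) + 47/3) + 10 = ((-10 - 121) + 47/3) + 10 = (-131 + 47/3) + 10 = -346/3 + 10 = -316/3 ≈ -105.33)
(l + 485)*E = (-64 + 485)*(-316/3) = 421*(-316/3) = -133036/3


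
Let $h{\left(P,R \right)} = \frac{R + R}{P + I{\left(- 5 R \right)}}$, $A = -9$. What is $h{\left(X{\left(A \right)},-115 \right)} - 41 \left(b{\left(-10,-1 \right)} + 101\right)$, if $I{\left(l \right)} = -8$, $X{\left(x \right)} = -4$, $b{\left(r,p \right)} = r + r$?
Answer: $- \frac{19811}{6} \approx -3301.8$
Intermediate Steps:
$b{\left(r,p \right)} = 2 r$
$h{\left(P,R \right)} = \frac{2 R}{-8 + P}$ ($h{\left(P,R \right)} = \frac{R + R}{P - 8} = \frac{2 R}{-8 + P}$)
$h{\left(X{\left(A \right)},-115 \right)} - 41 \left(b{\left(-10,-1 \right)} + 101\right) = 2 \left(-115\right) \frac{1}{-8 - 4} - 41 \left(2 \left(-10\right) + 101\right) = 2 \left(-115\right) \frac{1}{-12} - 41 \left(-20 + 101\right) = 2 \left(-115\right) \left(- \frac{1}{12}\right) - 3321 = \frac{115}{6} - 3321 = - \frac{19811}{6}$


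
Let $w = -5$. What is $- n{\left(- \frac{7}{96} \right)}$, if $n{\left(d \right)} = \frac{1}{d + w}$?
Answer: $\frac{96}{487} \approx 0.19713$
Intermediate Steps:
$n{\left(d \right)} = \frac{1}{-5 + d}$ ($n{\left(d \right)} = \frac{1}{d - 5} = \frac{1}{-5 + d}$)
$- n{\left(- \frac{7}{96} \right)} = - \frac{1}{-5 - \frac{7}{96}} = - \frac{1}{- \frac{487}{96}} = \left(-1\right) \left(- \frac{96}{487}\right) = \frac{96}{487}$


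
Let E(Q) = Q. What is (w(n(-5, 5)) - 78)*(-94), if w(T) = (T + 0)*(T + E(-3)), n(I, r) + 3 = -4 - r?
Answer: -9588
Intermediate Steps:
n(I, r) = -7 - r (n(I, r) = -3 + (-4 - r) = -7 - r)
w(T) = T*(-3 + T) (w(T) = (T + 0)*(T - 3) = T*(-3 + T))
(w(n(-5, 5)) - 78)*(-94) = ((-7 - 1*5)*(-3 + (-7 - 1*5)) - 78)*(-94) = ((-7 - 5)*(-3 + (-7 - 5)) - 78)*(-94) = (-12*(-3 - 12) - 78)*(-94) = (-12*(-15) - 78)*(-94) = (180 - 78)*(-94) = 102*(-94) = -9588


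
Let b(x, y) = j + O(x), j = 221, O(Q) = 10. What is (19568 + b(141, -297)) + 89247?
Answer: 109046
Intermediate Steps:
b(x, y) = 231 (b(x, y) = 221 + 10 = 231)
(19568 + b(141, -297)) + 89247 = (19568 + 231) + 89247 = 19799 + 89247 = 109046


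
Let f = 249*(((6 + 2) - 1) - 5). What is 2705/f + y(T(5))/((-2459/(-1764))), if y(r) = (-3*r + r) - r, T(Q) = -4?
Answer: 17193259/1224582 ≈ 14.040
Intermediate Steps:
y(r) = -3*r (y(r) = -2*r - r = -3*r)
f = 498 (f = 249*((8 - 1) - 5) = 249*(7 - 5) = 249*2 = 498)
2705/f + y(T(5))/((-2459/(-1764))) = 2705/498 + (-3*(-4))/((-2459/(-1764))) = 2705*(1/498) + 12/((-2459*(-1/1764))) = 2705/498 + 12/(2459/1764) = 2705/498 + 12*(1764/2459) = 2705/498 + 21168/2459 = 17193259/1224582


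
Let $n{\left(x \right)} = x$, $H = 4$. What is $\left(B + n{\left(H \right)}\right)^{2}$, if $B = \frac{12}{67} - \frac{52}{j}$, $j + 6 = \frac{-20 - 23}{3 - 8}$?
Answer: $\frac{1123600}{4489} \approx 250.3$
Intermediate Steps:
$j = \frac{13}{5}$ ($j = -6 + \frac{-20 - 23}{3 - 8} = -6 - \frac{43}{-5} = -6 - - \frac{43}{5} = -6 + \frac{43}{5} = \frac{13}{5} \approx 2.6$)
$B = - \frac{1328}{67}$ ($B = \frac{12}{67} - \frac{52}{\frac{13}{5}} = 12 \cdot \frac{1}{67} - 20 = \frac{12}{67} - 20 = - \frac{1328}{67} \approx -19.821$)
$\left(B + n{\left(H \right)}\right)^{2} = \left(- \frac{1328}{67} + 4\right)^{2} = \left(- \frac{1060}{67}\right)^{2} = \frac{1123600}{4489}$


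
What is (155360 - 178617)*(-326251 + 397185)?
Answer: -1649712038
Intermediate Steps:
(155360 - 178617)*(-326251 + 397185) = -23257*70934 = -1649712038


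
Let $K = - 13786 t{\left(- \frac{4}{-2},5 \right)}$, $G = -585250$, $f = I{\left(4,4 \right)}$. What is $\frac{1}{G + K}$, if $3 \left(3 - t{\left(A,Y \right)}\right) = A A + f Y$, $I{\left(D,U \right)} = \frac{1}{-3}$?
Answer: $- \frac{9}{5542970} \approx -1.6237 \cdot 10^{-6}$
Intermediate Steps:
$I{\left(D,U \right)} = - \frac{1}{3}$
$f = - \frac{1}{3} \approx -0.33333$
$t{\left(A,Y \right)} = 3 - \frac{A^{2}}{3} + \frac{Y}{9}$ ($t{\left(A,Y \right)} = 3 - \frac{A A - \frac{Y}{3}}{3} = 3 - \frac{A^{2} - \frac{Y}{3}}{3} = 3 - \left(- \frac{Y}{9} + \frac{A^{2}}{3}\right) = 3 - \frac{A^{2}}{3} + \frac{Y}{9}$)
$K = - \frac{275720}{9}$ ($K = - 13786 \left(3 - \frac{\left(- \frac{4}{-2}\right)^{2}}{3} + \frac{1}{9} \cdot 5\right) = - 13786 \left(3 - \frac{\left(\left(-4\right) \left(- \frac{1}{2}\right)\right)^{2}}{3} + \frac{5}{9}\right) = - 13786 \left(3 - \frac{2^{2}}{3} + \frac{5}{9}\right) = - 13786 \left(3 - \frac{4}{3} + \frac{5}{9}\right) = \left(-13786\right) \frac{20}{9} = - \frac{275720}{9} \approx -30636.0$)
$\frac{1}{G + K} = \frac{1}{-585250 - \frac{275720}{9}} = \frac{1}{- \frac{5542970}{9}} = - \frac{9}{5542970}$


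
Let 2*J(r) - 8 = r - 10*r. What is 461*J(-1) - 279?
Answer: 7279/2 ≈ 3639.5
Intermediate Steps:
J(r) = 4 - 9*r/2 (J(r) = 4 + (r - 10*r)/2 = 4 + (-9*r)/2 = 4 - 9*r/2)
461*J(-1) - 279 = 461*(4 - 9/2*(-1)) - 279 = 461*(4 + 9/2) - 279 = 461*(17/2) - 279 = 7837/2 - 279 = 7279/2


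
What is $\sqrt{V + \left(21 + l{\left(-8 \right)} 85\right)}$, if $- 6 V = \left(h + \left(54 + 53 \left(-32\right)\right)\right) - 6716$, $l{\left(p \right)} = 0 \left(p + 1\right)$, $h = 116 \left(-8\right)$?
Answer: $\frac{\sqrt{14118}}{3} \approx 39.606$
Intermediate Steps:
$h = -928$
$l{\left(p \right)} = 0$ ($l{\left(p \right)} = 0 \left(1 + p\right) = 0$)
$V = \frac{4643}{3}$ ($V = - \frac{\left(-928 + \left(54 + 53 \left(-32\right)\right)\right) - 6716}{6} = - \frac{\left(-928 + \left(54 - 1696\right)\right) - 6716}{6} = - \frac{\left(-928 - 1642\right) - 6716}{6} = - \frac{-2570 - 6716}{6} = \left(- \frac{1}{6}\right) \left(-9286\right) = \frac{4643}{3} \approx 1547.7$)
$\sqrt{V + \left(21 + l{\left(-8 \right)} 85\right)} = \sqrt{\frac{4643}{3} + \left(21 + 0 \cdot 85\right)} = \sqrt{\frac{4643}{3} + \left(21 + 0\right)} = \sqrt{\frac{4643}{3} + 21} = \sqrt{\frac{4706}{3}} = \frac{\sqrt{14118}}{3}$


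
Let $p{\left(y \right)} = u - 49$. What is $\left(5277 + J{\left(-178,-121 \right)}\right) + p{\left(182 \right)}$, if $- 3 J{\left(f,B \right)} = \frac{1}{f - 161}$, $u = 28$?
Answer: $\frac{5345353}{1017} \approx 5256.0$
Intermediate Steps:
$J{\left(f,B \right)} = - \frac{1}{3 \left(-161 + f\right)}$ ($J{\left(f,B \right)} = - \frac{1}{3 \left(f - 161\right)} = - \frac{1}{3 \left(-161 + f\right)}$)
$p{\left(y \right)} = -21$ ($p{\left(y \right)} = 28 - 49 = -21$)
$\left(5277 + J{\left(-178,-121 \right)}\right) + p{\left(182 \right)} = \left(5277 - \frac{1}{-483 + 3 \left(-178\right)}\right) - 21 = \left(5277 - \frac{1}{-483 - 534}\right) - 21 = \left(5277 - \frac{1}{-1017}\right) - 21 = \left(5277 - - \frac{1}{1017}\right) - 21 = \left(5277 + \frac{1}{1017}\right) - 21 = \frac{5366710}{1017} - 21 = \frac{5345353}{1017}$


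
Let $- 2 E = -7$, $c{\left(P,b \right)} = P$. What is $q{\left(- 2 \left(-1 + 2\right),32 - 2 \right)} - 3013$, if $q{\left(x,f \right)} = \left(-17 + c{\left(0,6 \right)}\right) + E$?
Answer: $- \frac{6053}{2} \approx -3026.5$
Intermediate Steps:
$E = \frac{7}{2}$ ($E = \left(- \frac{1}{2}\right) \left(-7\right) = \frac{7}{2} \approx 3.5$)
$q{\left(x,f \right)} = - \frac{27}{2}$ ($q{\left(x,f \right)} = \left(-17 + 0\right) + \frac{7}{2} = -17 + \frac{7}{2} = - \frac{27}{2}$)
$q{\left(- 2 \left(-1 + 2\right),32 - 2 \right)} - 3013 = - \frac{27}{2} - 3013 = - \frac{6053}{2}$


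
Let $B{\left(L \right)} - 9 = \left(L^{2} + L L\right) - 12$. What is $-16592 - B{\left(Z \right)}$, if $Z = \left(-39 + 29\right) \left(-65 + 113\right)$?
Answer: $-477389$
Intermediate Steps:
$Z = -480$ ($Z = \left(-10\right) 48 = -480$)
$B{\left(L \right)} = -3 + 2 L^{2}$ ($B{\left(L \right)} = 9 - \left(12 - L^{2} - L L\right) = 9 + \left(\left(L^{2} + L^{2}\right) - 12\right) = 9 + \left(2 L^{2} - 12\right) = 9 + \left(-12 + 2 L^{2}\right) = -3 + 2 L^{2}$)
$-16592 - B{\left(Z \right)} = -16592 - \left(-3 + 2 \left(-480\right)^{2}\right) = -16592 - \left(-3 + 2 \cdot 230400\right) = -16592 - \left(-3 + 460800\right) = -16592 - 460797 = -477389$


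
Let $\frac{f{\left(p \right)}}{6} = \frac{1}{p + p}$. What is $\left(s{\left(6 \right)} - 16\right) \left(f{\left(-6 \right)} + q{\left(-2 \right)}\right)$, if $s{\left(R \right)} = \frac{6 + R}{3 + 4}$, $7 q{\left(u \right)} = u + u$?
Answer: $\frac{750}{49} \approx 15.306$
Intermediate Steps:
$q{\left(u \right)} = \frac{2 u}{7}$ ($q{\left(u \right)} = \frac{u + u}{7} = \frac{2 u}{7}$)
$s{\left(R \right)} = \frac{6}{7} + \frac{R}{7}$ ($s{\left(R \right)} = \frac{6 + R}{7} = \left(6 + R\right) \frac{1}{7} = \frac{6}{7} + \frac{R}{7}$)
$f{\left(p \right)} = \frac{3}{p}$ ($f{\left(p \right)} = \frac{6}{p + p} = \frac{6}{2 p} = 6 \frac{1}{2 p} = \frac{3}{p}$)
$\left(s{\left(6 \right)} - 16\right) \left(f{\left(-6 \right)} + q{\left(-2 \right)}\right) = \left(\left(\frac{6}{7} + \frac{1}{7} \cdot 6\right) - 16\right) \left(\frac{3}{-6} + \frac{2}{7} \left(-2\right)\right) = \left(\left(\frac{6}{7} + \frac{6}{7}\right) - 16\right) \left(3 \left(- \frac{1}{6}\right) - \frac{4}{7}\right) = \left(\frac{12}{7} - 16\right) \left(- \frac{1}{2} - \frac{4}{7}\right) = \left(- \frac{100}{7}\right) \left(- \frac{15}{14}\right) = \frac{750}{49}$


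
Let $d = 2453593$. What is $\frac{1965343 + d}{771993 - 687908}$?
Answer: $\frac{4418936}{84085} \approx 52.553$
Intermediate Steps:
$\frac{1965343 + d}{771993 - 687908} = \frac{1965343 + 2453593}{771993 - 687908} = \frac{4418936}{84085}$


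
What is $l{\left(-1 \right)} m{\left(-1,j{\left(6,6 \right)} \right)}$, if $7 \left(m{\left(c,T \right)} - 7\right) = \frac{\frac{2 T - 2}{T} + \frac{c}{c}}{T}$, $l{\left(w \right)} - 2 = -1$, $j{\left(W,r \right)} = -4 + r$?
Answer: $\frac{50}{7} \approx 7.1429$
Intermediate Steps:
$l{\left(w \right)} = 1$ ($l{\left(w \right)} = 2 - 1 = 1$)
$m{\left(c,T \right)} = 7 + \frac{1 + \frac{-2 + 2 T}{T}}{7 T}$ ($m{\left(c,T \right)} = 7 + \frac{\left(\frac{2 T - 2}{T} + \frac{c}{c}\right) \frac{1}{T}}{7} = 7 + \frac{\left(\frac{-2 + 2 T}{T} + 1\right) \frac{1}{T}}{7} = 7 + \frac{\left(1 + \frac{-2 + 2 T}{T}\right) \frac{1}{T}}{7} = 7 + \frac{\frac{1}{T} \left(1 + \frac{-2 + 2 T}{T}\right)}{7} = 7 + \frac{1 + \frac{-2 + 2 T}{T}}{7 T}$)
$l{\left(-1 \right)} m{\left(-1,j{\left(6,6 \right)} \right)} = 1 \left(7 - \frac{2}{7 \left(-4 + 6\right)^{2}} + \frac{3}{7 \left(-4 + 6\right)}\right) = 1 \left(7 - \frac{2}{7 \cdot 4} + \frac{3}{7 \cdot 2}\right) = 1 \left(7 - \frac{1}{14} + \frac{3}{7} \cdot \frac{1}{2}\right) = 1 \left(7 - \frac{1}{14} + \frac{3}{14}\right) = 1 \cdot \frac{50}{7} = \frac{50}{7}$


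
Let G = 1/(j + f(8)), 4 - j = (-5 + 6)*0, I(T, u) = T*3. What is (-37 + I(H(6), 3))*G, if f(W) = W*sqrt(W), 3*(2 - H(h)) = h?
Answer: 37/124 - 37*sqrt(2)/31 ≈ -1.3895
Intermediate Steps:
H(h) = 2 - h/3
f(W) = W**(3/2)
I(T, u) = 3*T
j = 4 (j = 4 - (-5 + 6)*0 = 4 - 0 = 4 - 1*0 = 4 + 0 = 4)
G = 1/(4 + 16*sqrt(2)) (G = 1/(4 + 8**(3/2)) = 1/(4 + 16*sqrt(2)) ≈ 0.037555)
(-37 + I(H(6), 3))*G = (-37 + 3*(2 - 1/3*6))*(-1/124 + sqrt(2)/31) = (-37 + 3*(2 - 2))*(-1/124 + sqrt(2)/31) = (-37 + 3*0)*(-1/124 + sqrt(2)/31) = (-37 + 0)*(-1/124 + sqrt(2)/31) = -37*(-1/124 + sqrt(2)/31) = 37/124 - 37*sqrt(2)/31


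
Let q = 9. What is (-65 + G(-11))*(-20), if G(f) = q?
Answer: 1120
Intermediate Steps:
G(f) = 9
(-65 + G(-11))*(-20) = (-65 + 9)*(-20) = -56*(-20) = 1120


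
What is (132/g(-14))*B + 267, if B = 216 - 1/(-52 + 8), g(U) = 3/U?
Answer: -132803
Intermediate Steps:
B = 9505/44 (B = 216 - 1/(-44) = 216 - 1*(-1/44) = 216 + 1/44 = 9505/44 ≈ 216.02)
(132/g(-14))*B + 267 = (132/((3/(-14))))*(9505/44) + 267 = (132/((3*(-1/14))))*(9505/44) + 267 = (132/(-3/14))*(9505/44) + 267 = (132*(-14/3))*(9505/44) + 267 = -616*9505/44 + 267 = -133070 + 267 = -132803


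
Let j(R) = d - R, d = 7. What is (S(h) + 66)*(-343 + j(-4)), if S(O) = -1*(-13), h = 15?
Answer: -26228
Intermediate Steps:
j(R) = 7 - R
S(O) = 13
(S(h) + 66)*(-343 + j(-4)) = (13 + 66)*(-343 + (7 - 1*(-4))) = 79*(-343 + (7 + 4)) = 79*(-343 + 11) = 79*(-332) = -26228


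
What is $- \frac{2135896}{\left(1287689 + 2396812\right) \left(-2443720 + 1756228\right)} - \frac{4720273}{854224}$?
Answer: $- \frac{2989189080110775653}{540951220916385552} \approx -5.5258$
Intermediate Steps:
$- \frac{2135896}{\left(1287689 + 2396812\right) \left(-2443720 + 1756228\right)} - \frac{4720273}{854224} = - \frac{2135896}{3684501 \left(-687492\right)} - \frac{4720273}{854224} = - \frac{2135896}{-2533064961492} - \frac{4720273}{854224} = \left(-2135896\right) \left(- \frac{1}{2533064961492}\right) - \frac{4720273}{854224} = \frac{533974}{633266240373} - \frac{4720273}{854224} = - \frac{2989189080110775653}{540951220916385552}$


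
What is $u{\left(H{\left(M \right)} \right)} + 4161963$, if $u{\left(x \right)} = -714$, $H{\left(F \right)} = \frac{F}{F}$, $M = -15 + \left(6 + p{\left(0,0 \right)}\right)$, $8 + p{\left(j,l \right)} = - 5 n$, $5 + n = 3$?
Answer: $4161249$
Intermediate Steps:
$n = -2$ ($n = -5 + 3 = -2$)
$p{\left(j,l \right)} = 2$ ($p{\left(j,l \right)} = -8 - -10 = -8 + 10 = 2$)
$M = -7$ ($M = -15 + \left(6 + 2\right) = -15 + 8 = -7$)
$H{\left(F \right)} = 1$
$u{\left(H{\left(M \right)} \right)} + 4161963 = -714 + 4161963 = 4161249$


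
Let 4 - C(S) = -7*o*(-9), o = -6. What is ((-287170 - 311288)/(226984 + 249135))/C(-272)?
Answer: -42747/12991247 ≈ -0.0032904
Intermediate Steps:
C(S) = 382 (C(S) = 4 - (-7*(-6))*(-9) = 4 - 42*(-9) = 4 - 1*(-378) = 4 + 378 = 382)
((-287170 - 311288)/(226984 + 249135))/C(-272) = ((-287170 - 311288)/(226984 + 249135))/382 = -598458/476119*(1/382) = -598458*1/476119*(1/382) = -85494/68017*1/382 = -42747/12991247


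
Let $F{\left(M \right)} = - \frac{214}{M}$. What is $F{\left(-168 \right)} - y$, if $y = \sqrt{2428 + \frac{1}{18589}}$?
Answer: $\frac{107}{84} - \frac{\sqrt{838997654777}}{18589} \approx -48.001$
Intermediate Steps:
$y = \frac{\sqrt{838997654777}}{18589}$ ($y = \sqrt{2428 + \frac{1}{18589}} = \sqrt{\frac{45134093}{18589}} = \frac{\sqrt{838997654777}}{18589} \approx 49.275$)
$F{\left(-168 \right)} - y = - \frac{214}{-168} - \frac{\sqrt{838997654777}}{18589} = \left(-214\right) \left(- \frac{1}{168}\right) - \frac{\sqrt{838997654777}}{18589} = \frac{107}{84} - \frac{\sqrt{838997654777}}{18589}$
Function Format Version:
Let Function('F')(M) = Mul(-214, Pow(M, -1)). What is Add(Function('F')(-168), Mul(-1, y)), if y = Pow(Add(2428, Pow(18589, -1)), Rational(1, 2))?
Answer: Add(Rational(107, 84), Mul(Rational(-1, 18589), Pow(838997654777, Rational(1, 2)))) ≈ -48.001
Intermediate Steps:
y = Mul(Rational(1, 18589), Pow(838997654777, Rational(1, 2))) (y = Pow(Add(2428, Rational(1, 18589)), Rational(1, 2)) = Pow(Rational(45134093, 18589), Rational(1, 2)) = Mul(Rational(1, 18589), Pow(838997654777, Rational(1, 2))) ≈ 49.275)
Add(Function('F')(-168), Mul(-1, y)) = Add(Mul(-214, Pow(-168, -1)), Mul(-1, Mul(Rational(1, 18589), Pow(838997654777, Rational(1, 2))))) = Add(Mul(-214, Rational(-1, 168)), Mul(Rational(-1, 18589), Pow(838997654777, Rational(1, 2)))) = Add(Rational(107, 84), Mul(Rational(-1, 18589), Pow(838997654777, Rational(1, 2))))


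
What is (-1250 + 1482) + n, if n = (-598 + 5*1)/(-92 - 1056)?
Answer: 266929/1148 ≈ 232.52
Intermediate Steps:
n = 593/1148 (n = (-598 + 5)/(-1148) = -593*(-1/1148) = 593/1148 ≈ 0.51655)
(-1250 + 1482) + n = (-1250 + 1482) + 593/1148 = 232 + 593/1148 = 266929/1148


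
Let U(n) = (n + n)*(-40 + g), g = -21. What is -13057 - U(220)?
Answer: 13783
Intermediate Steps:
U(n) = -122*n (U(n) = (n + n)*(-40 - 21) = (2*n)*(-61) = -122*n)
-13057 - U(220) = -13057 - (-122)*220 = -13057 - 1*(-26840) = -13057 + 26840 = 13783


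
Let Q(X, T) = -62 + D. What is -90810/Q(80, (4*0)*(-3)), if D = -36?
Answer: 45405/49 ≈ 926.63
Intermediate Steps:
Q(X, T) = -98 (Q(X, T) = -62 - 36 = -98)
-90810/Q(80, (4*0)*(-3)) = -90810/(-98) = -90810*(-1/98) = 45405/49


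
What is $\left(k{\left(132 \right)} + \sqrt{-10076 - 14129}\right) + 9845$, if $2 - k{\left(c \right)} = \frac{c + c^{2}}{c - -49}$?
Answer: $\frac{1764751}{181} + i \sqrt{24205} \approx 9750.0 + 155.58 i$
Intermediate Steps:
$k{\left(c \right)} = 2 - \frac{c + c^{2}}{49 + c}$ ($k{\left(c \right)} = 2 - \frac{c + c^{2}}{c - -49} = 2 - \frac{c + c^{2}}{c + \left(\left(-15 + 24\right) + 40\right)} = 2 - \frac{c + c^{2}}{c + \left(9 + 40\right)} = 2 - \frac{c + c^{2}}{c + 49} = 2 - \frac{c + c^{2}}{49 + c}$)
$\left(k{\left(132 \right)} + \sqrt{-10076 - 14129}\right) + 9845 = \left(\frac{98 + 132 - 132^{2}}{49 + 132} + \sqrt{-10076 - 14129}\right) + 9845 = \left(\frac{98 + 132 - 17424}{181} + \sqrt{-24205}\right) + 9845 = \left(\frac{98 + 132 - 17424}{181} + i \sqrt{24205}\right) + 9845 = \left(\frac{1}{181} \left(-17194\right) + i \sqrt{24205}\right) + 9845 = \left(- \frac{17194}{181} + i \sqrt{24205}\right) + 9845 = \frac{1764751}{181} + i \sqrt{24205}$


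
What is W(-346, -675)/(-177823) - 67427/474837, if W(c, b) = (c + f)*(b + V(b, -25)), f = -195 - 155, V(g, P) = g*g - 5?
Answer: 150341214328219/84436939851 ≈ 1780.5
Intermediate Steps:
V(g, P) = -5 + g**2 (V(g, P) = g**2 - 5 = -5 + g**2)
f = -350
W(c, b) = (-350 + c)*(-5 + b + b**2) (W(c, b) = (c - 350)*(b + (-5 + b**2)) = (-350 + c)*(-5 + b + b**2))
W(-346, -675)/(-177823) - 67427/474837 = (1750 - 350*(-675) - 350*(-675)**2 - 675*(-346) - 346*(-5 + (-675)**2))/(-177823) - 67427/474837 = (1750 + 236250 - 350*455625 + 233550 - 346*(-5 + 455625))*(-1/177823) - 67427*1/474837 = (1750 + 236250 - 159468750 + 233550 - 346*455620)*(-1/177823) - 67427/474837 = (1750 + 236250 - 159468750 + 233550 - 157644520)*(-1/177823) - 67427/474837 = -316641720*(-1/177823) - 67427/474837 = 316641720/177823 - 67427/474837 = 150341214328219/84436939851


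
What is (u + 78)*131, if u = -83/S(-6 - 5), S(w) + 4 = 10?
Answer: 50435/6 ≈ 8405.8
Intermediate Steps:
S(w) = 6 (S(w) = -4 + 10 = 6)
u = -83/6 ≈ -13.833
(u + 78)*131 = (-83/6 + 78)*131 = (385/6)*131 = 50435/6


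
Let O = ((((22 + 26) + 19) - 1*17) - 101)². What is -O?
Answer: -2601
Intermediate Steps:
O = 2601 (O = (((48 + 19) - 17) - 101)² = ((67 - 17) - 101)² = (50 - 101)² = (-51)² = 2601)
-O = -1*2601 = -2601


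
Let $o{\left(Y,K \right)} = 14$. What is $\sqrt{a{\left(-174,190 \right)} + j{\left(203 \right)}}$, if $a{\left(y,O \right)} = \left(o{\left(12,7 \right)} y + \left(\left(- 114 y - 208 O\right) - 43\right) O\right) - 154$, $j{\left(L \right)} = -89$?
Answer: $i \sqrt{3750809} \approx 1936.7 i$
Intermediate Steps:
$a{\left(y,O \right)} = -154 + 14 y + O \left(-43 - 208 O - 114 y\right)$ ($a{\left(y,O \right)} = \left(14 y + \left(\left(- 114 y - 208 O\right) - 43\right) O\right) - 154 = \left(14 y + \left(\left(- 208 O - 114 y\right) - 43\right) O\right) - 154 = \left(14 y + \left(-43 - 208 O - 114 y\right) O\right) - 154 = \left(14 y + O \left(-43 - 208 O - 114 y\right)\right) - 154 = -154 + 14 y + O \left(-43 - 208 O - 114 y\right)$)
$\sqrt{a{\left(-174,190 \right)} + j{\left(203 \right)}} = \sqrt{\left(-154 - 208 \cdot 190^{2} - 8170 + 14 \left(-174\right) - 21660 \left(-174\right)\right) - 89} = \sqrt{\left(-154 - 7508800 - 8170 - 2436 + 3768840\right) - 89} = \sqrt{-3750720 - 89} = \sqrt{-3750809} = i \sqrt{3750809}$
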